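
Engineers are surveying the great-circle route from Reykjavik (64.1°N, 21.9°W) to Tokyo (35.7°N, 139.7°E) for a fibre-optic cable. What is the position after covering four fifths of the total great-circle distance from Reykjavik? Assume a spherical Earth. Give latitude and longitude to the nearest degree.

≈ 51°N, 136°E

The haversine formula gives a central angle δ ≈ 1.381 rad (79.1°) between the endpoints.
Interpolate at f = 4/5 with slerp weights a = sin((1−f)δ)/sin δ ≈ 0.278, b = sin(fδ)/sin δ ≈ 0.910.
p = a·p₁ + b·p₂ ≈ (-0.451, 0.433, 0.781); φ = arcsin(p_z) ≈ 51.33°, λ = atan2(p_y, p_x) ≈ 136.19°.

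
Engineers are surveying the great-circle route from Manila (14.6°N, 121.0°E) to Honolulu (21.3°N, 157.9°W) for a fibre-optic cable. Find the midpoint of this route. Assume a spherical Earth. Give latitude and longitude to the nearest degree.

≈ (23°N, 161°E)

From cos δ = sin φ₁ sin φ₂ + cos φ₁ cos φ₂ cos Δλ, the central angle is δ ≈ 1.338 rad (76.6°).
Interpolate at f = 1/2 with slerp weights a = sin((1−f)δ)/sin δ ≈ 0.637, b = sin(fδ)/sin δ ≈ 0.637.
p = a·p₁ + b·p₂ ≈ (-0.868, 0.305, 0.392); φ = arcsin(p_z) ≈ 23.09°, λ = atan2(p_y, p_x) ≈ 160.62°.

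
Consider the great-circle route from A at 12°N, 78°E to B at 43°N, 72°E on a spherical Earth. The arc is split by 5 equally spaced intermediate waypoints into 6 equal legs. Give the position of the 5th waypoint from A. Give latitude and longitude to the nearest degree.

≈ 38°N, 73°E

Write both endpoints as unit vectors p₁, p₂ with components (cos φ cos λ, cos φ sin λ, sin φ).
The central angle between the endpoints is δ = arccos(p₁·p₂) ≈ 0.549 rad (31.4°).
Interpolate at f = 5/6 with slerp weights a = sin((1−f)δ)/sin δ ≈ 0.175, b = sin(fδ)/sin δ ≈ 0.846.
p = a·p₁ + b·p₂ ≈ (0.227, 0.756, 0.614); φ = arcsin(p_z) ≈ 37.86°, λ = atan2(p_y, p_x) ≈ 73.30°.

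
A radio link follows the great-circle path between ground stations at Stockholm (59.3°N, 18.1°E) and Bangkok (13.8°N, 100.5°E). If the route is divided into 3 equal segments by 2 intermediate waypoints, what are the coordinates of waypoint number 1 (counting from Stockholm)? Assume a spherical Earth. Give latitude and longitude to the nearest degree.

Convert each endpoint to a unit vector on the sphere (x = cos φ cos λ, y = cos φ sin λ, z = sin φ).
The central angle between the endpoints is δ = arccos(p₁·p₂) ≈ 1.297 rad (74.3°).
Interpolate at f = 1/3 with slerp weights a = sin((1−f)δ)/sin δ ≈ 0.790, b = sin(fδ)/sin δ ≈ 0.435.
p = a·p₁ + b·p₂ ≈ (0.306, 0.541, 0.783); φ = arcsin(p_z) ≈ 51.56°, λ = atan2(p_y, p_x) ≈ 60.46°.

≈ 52°N, 60°E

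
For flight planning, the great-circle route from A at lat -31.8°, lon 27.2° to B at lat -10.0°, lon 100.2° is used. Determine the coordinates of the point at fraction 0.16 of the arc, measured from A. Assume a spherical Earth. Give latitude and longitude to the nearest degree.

≈ lat -31°, lon 40°

From cos δ = sin φ₁ sin φ₂ + cos φ₁ cos φ₂ cos Δλ, the central angle is δ ≈ 1.228 rad (70.4°).
Interpolate at f = 0.16 with slerp weights a = sin((1−f)δ)/sin δ ≈ 0.911, b = sin(fδ)/sin δ ≈ 0.207.
p = a·p₁ + b·p₂ ≈ (0.653, 0.555, -0.516); φ = arcsin(p_z) ≈ -31.07°, λ = atan2(p_y, p_x) ≈ 40.37°.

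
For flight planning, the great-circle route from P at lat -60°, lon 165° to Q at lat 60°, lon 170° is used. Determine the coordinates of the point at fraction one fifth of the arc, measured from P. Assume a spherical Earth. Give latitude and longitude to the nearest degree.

≈ lat -36°, lon 166°

Write both endpoints as unit vectors p₁, p₂ with components (cos φ cos λ, cos φ sin λ, sin φ).
The central angle between the endpoints is δ = arccos(p₁·p₂) ≈ 2.095 rad (120.1°).
Interpolate at f = 1/5 with slerp weights a = sin((1−f)δ)/sin δ ≈ 1.149, b = sin(fδ)/sin δ ≈ 0.470.
p = a·p₁ + b·p₂ ≈ (-0.786, 0.190, -0.588); φ = arcsin(p_z) ≈ -36.01°, λ = atan2(p_y, p_x) ≈ 166.45°.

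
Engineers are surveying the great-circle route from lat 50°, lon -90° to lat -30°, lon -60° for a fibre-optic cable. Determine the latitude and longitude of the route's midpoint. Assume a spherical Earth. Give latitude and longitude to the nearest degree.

≈ lat 10°, lon -73°

The haversine formula gives a central angle δ ≈ 1.472 rad (84.3°) between the endpoints.
Interpolate at f = 1/2 with slerp weights a = sin((1−f)δ)/sin δ ≈ 0.674, b = sin(fδ)/sin δ ≈ 0.674.
p = a·p₁ + b·p₂ ≈ (0.292, -0.939, 0.179); φ = arcsin(p_z) ≈ 10.34°, λ = atan2(p_y, p_x) ≈ -72.73°.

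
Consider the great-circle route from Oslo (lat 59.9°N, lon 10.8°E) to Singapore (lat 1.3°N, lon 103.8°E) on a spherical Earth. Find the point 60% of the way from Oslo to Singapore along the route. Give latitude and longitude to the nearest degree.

≈ lat 32°N, lon 83°E

Convert each endpoint to a unit vector on the sphere (x = cos φ cos λ, y = cos φ sin λ, z = sin φ).
The central angle between the endpoints is δ = arccos(p₁·p₂) ≈ 1.577 rad (90.4°).
Interpolate at f = 0.60 with slerp weights a = sin((1−f)δ)/sin δ ≈ 0.590, b = sin(fδ)/sin δ ≈ 0.811.
p = a·p₁ + b·p₂ ≈ (0.097, 0.843, 0.529); φ = arcsin(p_z) ≈ 31.92°, λ = atan2(p_y, p_x) ≈ 83.43°.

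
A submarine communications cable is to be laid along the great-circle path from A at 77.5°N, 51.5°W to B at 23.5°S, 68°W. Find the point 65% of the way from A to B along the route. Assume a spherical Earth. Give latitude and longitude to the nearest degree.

≈ 12°N, 66°W

The haversine formula gives a central angle δ ≈ 1.771 rad (101.5°) between the endpoints.
Interpolate at f = 0.65 with slerp weights a = sin((1−f)δ)/sin δ ≈ 0.593, b = sin(fδ)/sin δ ≈ 0.932.
p = a·p₁ + b·p₂ ≈ (0.400, -0.893, 0.207); φ = arcsin(p_z) ≈ 11.96°, λ = atan2(p_y, p_x) ≈ -65.87°.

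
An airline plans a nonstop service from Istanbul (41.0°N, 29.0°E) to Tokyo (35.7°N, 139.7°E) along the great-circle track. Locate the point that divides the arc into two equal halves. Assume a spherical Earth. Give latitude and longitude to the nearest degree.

From cos δ = sin φ₁ sin φ₂ + cos φ₁ cos φ₂ cos Δλ, the central angle is δ ≈ 1.404 rad (80.4°).
Interpolate at f = 1/2 with slerp weights a = sin((1−f)δ)/sin δ ≈ 0.655, b = sin(fδ)/sin δ ≈ 0.655.
p = a·p₁ + b·p₂ ≈ (0.027, 0.584, 0.812); φ = arcsin(p_z) ≈ 54.26°, λ = atan2(p_y, p_x) ≈ 87.38°.

≈ 54°N, 87°E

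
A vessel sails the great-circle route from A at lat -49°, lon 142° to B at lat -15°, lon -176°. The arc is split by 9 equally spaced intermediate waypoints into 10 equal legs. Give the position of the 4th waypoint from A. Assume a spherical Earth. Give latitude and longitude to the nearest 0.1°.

Convert each endpoint to a unit vector on the sphere (x = cos φ cos λ, y = cos φ sin λ, z = sin φ).
The central angle between the endpoints is δ = arccos(p₁·p₂) ≈ 0.842 rad (48.2°).
Interpolate at f = 4/10 with slerp weights a = sin((1−f)δ)/sin δ ≈ 0.649, b = sin(fδ)/sin δ ≈ 0.443.
p = a·p₁ + b·p₂ ≈ (-0.762, 0.232, -0.604); φ = arcsin(p_z) ≈ -37.18°, λ = atan2(p_y, p_x) ≈ 163.06°.

≈ lat -37.2°, lon 163.1°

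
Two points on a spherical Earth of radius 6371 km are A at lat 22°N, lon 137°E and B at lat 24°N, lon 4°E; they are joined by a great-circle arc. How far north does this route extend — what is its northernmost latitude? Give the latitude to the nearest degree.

The great circle lies in the plane with unit normal n̂ = (p₁ × p₂)/|p₁ × p₂|.
Here n̂_z ≈ -0.684; the vertex latitude is φ_max = arccos|n̂_z| ≈ 46.8°.

≈ 47°N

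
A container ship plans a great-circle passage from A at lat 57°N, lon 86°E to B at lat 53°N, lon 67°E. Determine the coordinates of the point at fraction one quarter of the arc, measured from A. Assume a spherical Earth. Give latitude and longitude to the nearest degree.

≈ lat 56°N, lon 81°E

From cos δ = sin φ₁ sin φ₂ + cos φ₁ cos φ₂ cos Δλ, the central angle is δ ≈ 0.202 rad (11.6°).
Interpolate at f = 1/4 with slerp weights a = sin((1−f)δ)/sin δ ≈ 0.752, b = sin(fδ)/sin δ ≈ 0.252.
p = a·p₁ + b·p₂ ≈ (0.088, 0.548, 0.832); φ = arcsin(p_z) ≈ 56.29°, λ = atan2(p_y, p_x) ≈ 80.90°.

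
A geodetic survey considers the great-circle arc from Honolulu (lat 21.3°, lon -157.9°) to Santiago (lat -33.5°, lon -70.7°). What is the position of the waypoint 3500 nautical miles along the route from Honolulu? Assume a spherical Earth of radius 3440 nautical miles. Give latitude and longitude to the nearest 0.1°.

Convert each endpoint to a unit vector on the sphere (x = cos φ cos λ, y = cos φ sin λ, z = sin φ).
The central angle between the endpoints is δ = arccos(p₁·p₂) ≈ 1.734 rad (99.4°). The total great-circle distance is δ·R ≈ 1.734 × 3440 ≈ 5965 nmi, so the target fraction is f = 3500/5965 ≈ 0.587.
Interpolate at f ≈ 0.587 with slerp weights a = sin((1−f)δ)/sin δ ≈ 0.666, b = sin(fδ)/sin δ ≈ 0.862.
p = a·p₁ + b·p₂ ≈ (-0.337, -0.912, -0.234); φ = arcsin(p_z) ≈ -13.54°, λ = atan2(p_y, p_x) ≈ -110.28°.

≈ lat -13.5°, lon -110.3°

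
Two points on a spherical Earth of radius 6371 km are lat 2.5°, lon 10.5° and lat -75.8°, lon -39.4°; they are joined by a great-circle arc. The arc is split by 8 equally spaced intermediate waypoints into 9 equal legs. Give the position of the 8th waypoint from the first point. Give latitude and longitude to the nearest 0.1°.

The haversine formula gives a central angle δ ≈ 1.455 rad (83.4°) between the endpoints.
Interpolate at f = 8/9 with slerp weights a = sin((1−f)δ)/sin δ ≈ 0.162, b = sin(fδ)/sin δ ≈ 0.968.
p = a·p₁ + b·p₂ ≈ (0.343, -0.121, -0.932); φ = arcsin(p_z) ≈ -68.68°, λ = atan2(p_y, p_x) ≈ -19.48°.

≈ lat -68.7°, lon -19.5°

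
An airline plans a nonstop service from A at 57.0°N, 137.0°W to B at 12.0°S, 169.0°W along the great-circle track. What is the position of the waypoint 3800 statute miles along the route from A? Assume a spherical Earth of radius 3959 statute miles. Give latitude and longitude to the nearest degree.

Convert each endpoint to a unit vector on the sphere (x = cos φ cos λ, y = cos φ sin λ, z = sin φ).
The central angle between the endpoints is δ = arccos(p₁·p₂) ≈ 1.290 rad (73.9°). The total great-circle distance is δ·R ≈ 1.290 × 3959 ≈ 5106 mi, so the target fraction is f = 3800/5106 ≈ 0.744.
Interpolate at f ≈ 0.744 with slerp weights a = sin((1−f)δ)/sin δ ≈ 0.337, b = sin(fδ)/sin δ ≈ 0.853.
p = a·p₁ + b·p₂ ≈ (-0.953, -0.284, 0.105); φ = arcsin(p_z) ≈ 6.06°, λ = atan2(p_y, p_x) ≈ -163.38°.

≈ 6°N, 163°W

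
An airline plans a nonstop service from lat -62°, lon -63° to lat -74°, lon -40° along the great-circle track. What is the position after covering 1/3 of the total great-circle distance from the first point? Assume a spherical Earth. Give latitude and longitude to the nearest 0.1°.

The haversine formula gives a central angle δ ≈ 0.254 rad (14.6°) between the endpoints.
Interpolate at f = 1/3 with slerp weights a = sin((1−f)δ)/sin δ ≈ 0.671, b = sin(fδ)/sin δ ≈ 0.337.
p = a·p₁ + b·p₂ ≈ (0.214, -0.340, -0.916); φ = arcsin(p_z) ≈ -66.30°, λ = atan2(p_y, p_x) ≈ -57.83°.

≈ lat -66.3°, lon -57.8°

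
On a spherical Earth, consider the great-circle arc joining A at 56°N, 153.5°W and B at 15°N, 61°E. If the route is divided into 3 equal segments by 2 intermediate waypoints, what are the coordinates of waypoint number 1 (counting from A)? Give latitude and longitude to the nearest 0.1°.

≈ 71.0°N, 129.5°E

Convert each endpoint to a unit vector on the sphere (x = cos φ cos λ, y = cos φ sin λ, z = sin φ).
The central angle between the endpoints is δ = arccos(p₁·p₂) ≈ 1.803 rad (103.3°).
Interpolate at f = 1/3 with slerp weights a = sin((1−f)δ)/sin δ ≈ 0.959, b = sin(fδ)/sin δ ≈ 0.581.
p = a·p₁ + b·p₂ ≈ (-0.208, 0.252, 0.945); φ = arcsin(p_z) ≈ 70.95°, λ = atan2(p_y, p_x) ≈ 129.50°.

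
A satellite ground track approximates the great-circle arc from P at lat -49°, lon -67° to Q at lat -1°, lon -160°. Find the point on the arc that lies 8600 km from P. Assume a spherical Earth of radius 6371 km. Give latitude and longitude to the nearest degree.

≈ lat -11°, lon -151°

From cos δ = sin φ₁ sin φ₂ + cos φ₁ cos φ₂ cos Δλ, the central angle is δ ≈ 1.592 rad (91.2°). The total great-circle distance is δ·R ≈ 1.592 × 6371 ≈ 10142 km, so the target fraction is f = 8600/10142 ≈ 0.848.
Interpolate at f ≈ 0.848 with slerp weights a = sin((1−f)δ)/sin δ ≈ 0.240, b = sin(fδ)/sin δ ≈ 0.976.
p = a·p₁ + b·p₂ ≈ (-0.855, -0.479, -0.198); φ = arcsin(p_z) ≈ -11.42°, λ = atan2(p_y, p_x) ≈ -150.78°.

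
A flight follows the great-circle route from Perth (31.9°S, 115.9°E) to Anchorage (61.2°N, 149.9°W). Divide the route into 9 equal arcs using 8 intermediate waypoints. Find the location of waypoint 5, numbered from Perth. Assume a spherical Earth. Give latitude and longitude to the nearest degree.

≈ 26°N, 150°E

Convert each endpoint to a unit vector on the sphere (x = cos φ cos λ, y = cos φ sin λ, z = sin φ).
The central angle between the endpoints is δ = arccos(p₁·p₂) ≈ 2.086 rad (119.5°).
Interpolate at f = 5/9 with slerp weights a = sin((1−f)δ)/sin δ ≈ 0.920, b = sin(fδ)/sin δ ≈ 1.053.
p = a·p₁ + b·p₂ ≈ (-0.780, 0.448, 0.437); φ = arcsin(p_z) ≈ 25.92°, λ = atan2(p_y, p_x) ≈ 150.14°.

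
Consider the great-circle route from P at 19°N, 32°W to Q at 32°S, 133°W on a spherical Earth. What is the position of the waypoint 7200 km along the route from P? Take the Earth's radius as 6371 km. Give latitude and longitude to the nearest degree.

≈ 15°S, 88°W

From cos δ = sin φ₁ sin φ₂ + cos φ₁ cos φ₂ cos Δλ, the central angle is δ ≈ 1.902 rad (109.0°). The total great-circle distance is δ·R ≈ 1.902 × 6371 ≈ 12120 km, so the target fraction is f = 7200/12120 ≈ 0.594.
Interpolate at f ≈ 0.594 with slerp weights a = sin((1−f)δ)/sin δ ≈ 0.738, b = sin(fδ)/sin δ ≈ 0.957.
p = a·p₁ + b·p₂ ≈ (0.038, -0.963, -0.267); φ = arcsin(p_z) ≈ -15.47°, λ = atan2(p_y, p_x) ≈ -87.71°.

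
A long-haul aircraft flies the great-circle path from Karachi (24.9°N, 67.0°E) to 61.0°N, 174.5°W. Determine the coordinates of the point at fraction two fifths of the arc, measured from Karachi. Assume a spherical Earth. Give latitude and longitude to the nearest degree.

The haversine formula gives a central angle δ ≈ 1.412 rad (80.9°) between the endpoints.
Interpolate at f = 2/5 with slerp weights a = sin((1−f)δ)/sin δ ≈ 0.759, b = sin(fδ)/sin δ ≈ 0.542.
p = a·p₁ + b·p₂ ≈ (0.007, 0.608, 0.794); φ = arcsin(p_z) ≈ 52.52°, λ = atan2(p_y, p_x) ≈ 89.30°.

≈ 53°N, 89°E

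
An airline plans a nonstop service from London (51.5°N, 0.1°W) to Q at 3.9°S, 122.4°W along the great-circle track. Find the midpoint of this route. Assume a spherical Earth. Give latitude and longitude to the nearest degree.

Write both endpoints as unit vectors p₁, p₂ with components (cos φ cos λ, cos φ sin λ, sin φ).
The central angle between the endpoints is δ = arccos(p₁·p₂) ≈ 1.966 rad (112.7°).
Interpolate at f = 1/2 with slerp weights a = sin((1−f)δ)/sin δ ≈ 0.902, b = sin(fδ)/sin δ ≈ 0.902.
p = a·p₁ + b·p₂ ≈ (0.079, -0.761, 0.644); φ = arcsin(p_z) ≈ 40.12°, λ = atan2(p_y, p_x) ≈ -84.05°.

≈ 40°N, 84°W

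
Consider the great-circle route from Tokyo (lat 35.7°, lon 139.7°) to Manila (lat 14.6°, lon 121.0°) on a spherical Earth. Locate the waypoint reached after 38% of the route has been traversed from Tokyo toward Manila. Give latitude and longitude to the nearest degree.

≈ lat 28°, lon 132°

Convert each endpoint to a unit vector on the sphere (x = cos φ cos λ, y = cos φ sin λ, z = sin φ).
The central angle between the endpoints is δ = arccos(p₁·p₂) ≈ 0.470 rad (26.9°).
Interpolate at f = 0.38 with slerp weights a = sin((1−f)δ)/sin δ ≈ 0.634, b = sin(fδ)/sin δ ≈ 0.392.
p = a·p₁ + b·p₂ ≈ (-0.588, 0.659, 0.469); φ = arcsin(p_z) ≈ 27.97°, λ = atan2(p_y, p_x) ≈ 131.78°.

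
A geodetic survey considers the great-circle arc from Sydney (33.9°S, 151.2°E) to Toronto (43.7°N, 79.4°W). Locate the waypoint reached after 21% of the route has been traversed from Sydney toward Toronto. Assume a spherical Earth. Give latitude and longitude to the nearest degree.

≈ (17°S, 178°E)

Write both endpoints as unit vectors p₁, p₂ with components (cos φ cos λ, cos φ sin λ, sin φ).
The central angle between the endpoints is δ = arccos(p₁·p₂) ≈ 2.444 rad (140.0°).
Interpolate at f = 0.21 with slerp weights a = sin((1−f)δ)/sin δ ≈ 1.457, b = sin(fδ)/sin δ ≈ 0.764.
p = a·p₁ + b·p₂ ≈ (-0.958, 0.039, -0.285); φ = arcsin(p_z) ≈ -16.53°, λ = atan2(p_y, p_x) ≈ 177.64°.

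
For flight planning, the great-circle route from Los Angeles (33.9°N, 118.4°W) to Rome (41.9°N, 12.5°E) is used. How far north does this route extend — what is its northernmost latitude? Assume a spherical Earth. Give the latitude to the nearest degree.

≈ 62°N

The great circle lies in the plane with unit normal n̂ = (p₁ × p₂)/|p₁ × p₂|.
Here n̂_z ≈ +0.467; the vertex latitude is φ_max = arccos|n̂_z| ≈ 62.1°.
Check via Clairaut: cos φ_max = |cos φ₁| · sin C = cos(33.9°)·sin(34.3°) ≈ 0.467, again giving ≈ 62.1°.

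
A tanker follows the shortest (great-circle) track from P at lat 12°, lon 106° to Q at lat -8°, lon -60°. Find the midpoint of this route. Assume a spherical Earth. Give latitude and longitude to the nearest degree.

≈ lat 16°, lon 20°

From cos δ = sin φ₁ sin φ₂ + cos φ₁ cos φ₂ cos Δλ, the central angle is δ ≈ 2.891 rad (165.6°).
Interpolate at f = 1/2 with slerp weights a = sin((1−f)δ)/sin δ ≈ 4.003, b = sin(fδ)/sin δ ≈ 4.003.
p = a·p₁ + b·p₂ ≈ (0.903, 0.331, 0.275); φ = arcsin(p_z) ≈ 15.97°, λ = atan2(p_y, p_x) ≈ 20.13°.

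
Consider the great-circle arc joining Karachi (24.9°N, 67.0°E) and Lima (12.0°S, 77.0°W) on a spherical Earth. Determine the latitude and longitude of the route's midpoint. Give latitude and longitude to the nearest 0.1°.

≈ (20.0°N, 11.6°W)

Write both endpoints as unit vectors p₁, p₂ with components (cos φ cos λ, cos φ sin λ, sin φ).
The central angle between the endpoints is δ = arccos(p₁·p₂) ≈ 2.507 rad (143.6°).
Interpolate at f = 1/2 with slerp weights a = sin((1−f)δ)/sin δ ≈ 1.603, b = sin(fδ)/sin δ ≈ 1.603.
p = a·p₁ + b·p₂ ≈ (0.921, -0.189, 0.342); φ = arcsin(p_z) ≈ 19.97°, λ = atan2(p_y, p_x) ≈ -11.62°.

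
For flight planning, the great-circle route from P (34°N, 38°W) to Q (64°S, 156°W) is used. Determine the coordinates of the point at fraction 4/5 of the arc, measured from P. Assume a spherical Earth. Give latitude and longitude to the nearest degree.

≈ (56°S, 103°W)

From cos δ = sin φ₁ sin φ₂ + cos φ₁ cos φ₂ cos Δλ, the central angle is δ ≈ 2.309 rad (132.3°).
Interpolate at f = 4/5 with slerp weights a = sin((1−f)δ)/sin δ ≈ 0.603, b = sin(fδ)/sin δ ≈ 1.301.
p = a·p₁ + b·p₂ ≈ (-0.127, -0.540, -0.832); φ = arcsin(p_z) ≈ -56.33°, λ = atan2(p_y, p_x) ≈ -103.27°.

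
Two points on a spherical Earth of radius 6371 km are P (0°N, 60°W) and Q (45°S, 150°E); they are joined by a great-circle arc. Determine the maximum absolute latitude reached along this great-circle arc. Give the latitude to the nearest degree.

The great circle lies in the plane with unit normal n̂ = (p₁ × p₂)/|p₁ × p₂|.
Here n̂_z ≈ -0.447; the vertex latitude is φ_max = arccos|n̂_z| ≈ 63.4°.
Check via Clairaut: cos φ_max = |cos φ₁| · sin C = cos(0.0°)·sin(153.4°) ≈ 0.447, again giving ≈ 63.4°.

≈ 63°S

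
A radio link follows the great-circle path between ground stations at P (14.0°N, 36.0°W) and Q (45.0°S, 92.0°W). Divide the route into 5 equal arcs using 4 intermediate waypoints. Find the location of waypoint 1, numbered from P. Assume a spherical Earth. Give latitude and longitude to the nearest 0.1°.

≈ (1.4°N, 45.3°W)

From cos δ = sin φ₁ sin φ₂ + cos φ₁ cos φ₂ cos Δλ, the central angle is δ ≈ 1.357 rad (77.7°).
Interpolate at f = 1/5 with slerp weights a = sin((1−f)δ)/sin δ ≈ 0.905, b = sin(fδ)/sin δ ≈ 0.274.
p = a·p₁ + b·p₂ ≈ (0.704, -0.710, 0.025); φ = arcsin(p_z) ≈ 1.43°, λ = atan2(p_y, p_x) ≈ -45.26°.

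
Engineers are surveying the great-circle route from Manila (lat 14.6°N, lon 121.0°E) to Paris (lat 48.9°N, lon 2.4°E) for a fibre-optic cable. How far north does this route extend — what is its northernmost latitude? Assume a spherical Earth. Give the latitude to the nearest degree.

≈ 56°N

The great circle lies in the plane with unit normal n̂ = (p₁ × p₂)/|p₁ × p₂|.
Here n̂_z ≈ -0.562; the vertex latitude is φ_max = arccos|n̂_z| ≈ 55.8°.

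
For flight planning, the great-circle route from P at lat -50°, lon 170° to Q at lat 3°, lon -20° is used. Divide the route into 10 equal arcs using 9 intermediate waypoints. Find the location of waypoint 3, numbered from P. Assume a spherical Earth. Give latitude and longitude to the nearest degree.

Convert each endpoint to a unit vector on the sphere (x = cos φ cos λ, y = cos φ sin λ, z = sin φ).
The central angle between the endpoints is δ = arccos(p₁·p₂) ≈ 2.308 rad (132.2°).
Interpolate at f = 3/10 with slerp weights a = sin((1−f)δ)/sin δ ≈ 1.349, b = sin(fδ)/sin δ ≈ 0.862.
p = a·p₁ + b·p₂ ≈ (-0.045, -0.144, -0.989); φ = arcsin(p_z) ≈ -81.33°, λ = atan2(p_y, p_x) ≈ -107.36°.

≈ lat -81°, lon -107°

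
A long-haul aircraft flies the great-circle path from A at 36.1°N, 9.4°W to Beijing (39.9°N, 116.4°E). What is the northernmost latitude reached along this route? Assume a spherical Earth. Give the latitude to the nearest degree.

≈ 60°N

The great circle lies in the plane with unit normal n̂ = (p₁ × p₂)/|p₁ × p₂|.
Here n̂_z ≈ +0.503; the vertex latitude is φ_max = arccos|n̂_z| ≈ 59.8°.
Check via Clairaut: cos φ_max = |cos φ₁| · sin C = cos(36.1°)·sin(38.5°) ≈ 0.503, again giving ≈ 59.8°.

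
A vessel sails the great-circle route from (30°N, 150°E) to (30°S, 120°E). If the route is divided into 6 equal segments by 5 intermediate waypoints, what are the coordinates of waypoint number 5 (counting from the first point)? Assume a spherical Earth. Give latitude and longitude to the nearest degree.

Convert each endpoint to a unit vector on the sphere (x = cos φ cos λ, y = cos φ sin λ, z = sin φ).
The central angle between the endpoints is δ = arccos(p₁·p₂) ≈ 1.160 rad (66.5°).
Interpolate at f = 5/6 with slerp weights a = sin((1−f)δ)/sin δ ≈ 0.210, b = sin(fδ)/sin δ ≈ 0.898.
p = a·p₁ + b·p₂ ≈ (-0.546, 0.764, -0.344); φ = arcsin(p_z) ≈ -20.12°, λ = atan2(p_y, p_x) ≈ 125.55°.

≈ (20°S, 126°E)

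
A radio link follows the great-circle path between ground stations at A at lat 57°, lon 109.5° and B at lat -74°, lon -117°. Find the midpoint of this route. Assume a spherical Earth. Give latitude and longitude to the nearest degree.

Write both endpoints as unit vectors p₁, p₂ with components (cos φ cos λ, cos φ sin λ, sin φ).
The central angle between the endpoints is δ = arccos(p₁·p₂) ≈ 2.713 rad (155.4°).
Interpolate at f = 1/2 with slerp weights a = sin((1−f)δ)/sin δ ≈ 2.351, b = sin(fδ)/sin δ ≈ 2.351.
p = a·p₁ + b·p₂ ≈ (-0.722, 0.630, -0.288); φ = arcsin(p_z) ≈ -16.75°, λ = atan2(p_y, p_x) ≈ 138.90°.

≈ lat -17°, lon 139°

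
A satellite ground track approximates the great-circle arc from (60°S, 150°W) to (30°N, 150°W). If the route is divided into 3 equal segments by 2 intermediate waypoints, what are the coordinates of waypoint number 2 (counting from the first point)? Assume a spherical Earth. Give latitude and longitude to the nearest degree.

≈ (0°N, 150°W)

The haversine formula gives a central angle δ ≈ 1.571 rad (90.0°) between the endpoints.
Interpolate at f = 2/3 with slerp weights a = sin((1−f)δ)/sin δ ≈ 0.500, b = sin(fδ)/sin δ ≈ 0.866.
p = a·p₁ + b·p₂ ≈ (-0.866, -0.500, -0.000); φ = arcsin(p_z) ≈ -0.00°, λ = atan2(p_y, p_x) ≈ -150.00°.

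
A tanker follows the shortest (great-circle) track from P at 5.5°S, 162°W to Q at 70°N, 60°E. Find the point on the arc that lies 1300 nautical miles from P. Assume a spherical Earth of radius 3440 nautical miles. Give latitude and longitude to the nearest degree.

≈ 15°N, 167°W

Convert each endpoint to a unit vector on the sphere (x = cos φ cos λ, y = cos φ sin λ, z = sin φ).
The central angle between the endpoints is δ = arccos(p₁·p₂) ≈ 1.921 rad (110.1°). The total great-circle distance is δ·R ≈ 1.921 × 3440 ≈ 6608 nmi, so the target fraction is f = 1300/6608 ≈ 0.197.
Interpolate at f ≈ 0.197 with slerp weights a = sin((1−f)δ)/sin δ ≈ 1.064, b = sin(fδ)/sin δ ≈ 0.393.
p = a·p₁ + b·p₂ ≈ (-0.940, -0.211, 0.267); φ = arcsin(p_z) ≈ 15.49°, λ = atan2(p_y, p_x) ≈ -167.35°.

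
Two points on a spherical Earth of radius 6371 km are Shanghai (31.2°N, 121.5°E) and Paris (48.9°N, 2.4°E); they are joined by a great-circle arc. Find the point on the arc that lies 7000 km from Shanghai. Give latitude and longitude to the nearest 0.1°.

≈ 59.0°N, 32.9°E

Convert each endpoint to a unit vector on the sphere (x = cos φ cos λ, y = cos φ sin λ, z = sin φ).
The central angle between the endpoints is δ = arccos(p₁·p₂) ≈ 1.454 rad (83.3°). The total great-circle distance is δ·R ≈ 1.454 × 6371 ≈ 9261 km, so the target fraction is f = 7000/9261 ≈ 0.756.
Interpolate at f ≈ 0.756 with slerp weights a = sin((1−f)δ)/sin δ ≈ 0.350, b = sin(fδ)/sin δ ≈ 0.897.
p = a·p₁ + b·p₂ ≈ (0.433, 0.280, 0.857); φ = arcsin(p_z) ≈ 58.99°, λ = atan2(p_y, p_x) ≈ 32.90°.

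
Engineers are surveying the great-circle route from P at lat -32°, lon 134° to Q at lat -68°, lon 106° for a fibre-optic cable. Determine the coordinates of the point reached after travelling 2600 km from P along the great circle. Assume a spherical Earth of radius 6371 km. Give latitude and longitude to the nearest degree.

≈ lat -54°, lon 123°

The haversine formula gives a central angle δ ≈ 0.689 rad (39.5°) between the endpoints. The total great-circle distance is δ·R ≈ 0.689 × 6371 ≈ 4390 km, so the target fraction is f = 2600/4390 ≈ 0.592.
Interpolate at f ≈ 0.592 with slerp weights a = sin((1−f)δ)/sin δ ≈ 0.436, b = sin(fδ)/sin δ ≈ 0.624.
p = a·p₁ + b·p₂ ≈ (-0.321, 0.491, -0.810); φ = arcsin(p_z) ≈ -54.08°, λ = atan2(p_y, p_x) ≈ 123.22°.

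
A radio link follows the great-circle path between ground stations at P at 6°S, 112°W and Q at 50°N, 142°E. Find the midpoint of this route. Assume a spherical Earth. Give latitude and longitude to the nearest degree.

From cos δ = sin φ₁ sin φ₂ + cos φ₁ cos φ₂ cos Δλ, the central angle is δ ≈ 1.830 rad (104.8°).
Interpolate at f = 1/2 with slerp weights a = sin((1−f)δ)/sin δ ≈ 0.820, b = sin(fδ)/sin δ ≈ 0.820.
p = a·p₁ + b·p₂ ≈ (-0.721, -0.432, 0.542); φ = arcsin(p_z) ≈ 32.85°, λ = atan2(p_y, p_x) ≈ -149.09°.

≈ 33°N, 149°W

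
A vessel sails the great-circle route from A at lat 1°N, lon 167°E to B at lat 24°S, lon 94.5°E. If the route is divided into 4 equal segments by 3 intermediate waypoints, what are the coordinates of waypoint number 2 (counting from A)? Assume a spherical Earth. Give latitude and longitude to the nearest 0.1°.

Convert each endpoint to a unit vector on the sphere (x = cos φ cos λ, y = cos φ sin λ, z = sin φ).
The central angle between the endpoints is δ = arccos(p₁·p₂) ≈ 1.300 rad (74.5°).
Interpolate at f = 2/4 with slerp weights a = sin((1−f)δ)/sin δ ≈ 0.628, b = sin(fδ)/sin δ ≈ 0.628.
p = a·p₁ + b·p₂ ≈ (-0.657, 0.713, -0.244); φ = arcsin(p_z) ≈ -14.15°, λ = atan2(p_y, p_x) ≈ 132.64°.

≈ lat 14.2°S, lon 132.6°E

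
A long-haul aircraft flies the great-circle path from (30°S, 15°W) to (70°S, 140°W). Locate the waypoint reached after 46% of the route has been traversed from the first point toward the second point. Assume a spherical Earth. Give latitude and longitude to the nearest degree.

≈ (61°S, 34°W)

Write both endpoints as unit vectors p₁, p₂ with components (cos φ cos λ, cos φ sin λ, sin φ).
The central angle between the endpoints is δ = arccos(p₁·p₂) ≈ 1.266 rad (72.5°).
Interpolate at f = 0.46 with slerp weights a = sin((1−f)δ)/sin δ ≈ 0.662, b = sin(fδ)/sin δ ≈ 0.577.
p = a·p₁ + b·p₂ ≈ (0.403, -0.275, -0.873); φ = arcsin(p_z) ≈ -60.80°, λ = atan2(p_y, p_x) ≈ -34.34°.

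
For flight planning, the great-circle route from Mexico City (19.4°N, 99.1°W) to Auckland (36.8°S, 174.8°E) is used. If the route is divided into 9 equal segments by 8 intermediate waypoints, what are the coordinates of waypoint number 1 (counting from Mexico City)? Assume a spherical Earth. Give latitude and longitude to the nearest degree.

≈ 13°N, 108°W

Convert each endpoint to a unit vector on the sphere (x = cos φ cos λ, y = cos φ sin λ, z = sin φ).
The central angle between the endpoints is δ = arccos(p₁·p₂) ≈ 1.719 rad (98.5°).
Interpolate at f = 1/9 with slerp weights a = sin((1−f)δ)/sin δ ≈ 1.010, b = sin(fδ)/sin δ ≈ 0.192.
p = a·p₁ + b·p₂ ≈ (-0.304, -0.927, 0.221); φ = arcsin(p_z) ≈ 12.74°, λ = atan2(p_y, p_x) ≈ -108.14°.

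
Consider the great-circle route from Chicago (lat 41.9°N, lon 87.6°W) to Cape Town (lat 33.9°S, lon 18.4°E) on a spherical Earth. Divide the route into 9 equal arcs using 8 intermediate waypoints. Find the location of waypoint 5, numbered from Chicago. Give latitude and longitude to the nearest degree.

Convert each endpoint to a unit vector on the sphere (x = cos φ cos λ, y = cos φ sin λ, z = sin φ).
The central angle between the endpoints is δ = arccos(p₁·p₂) ≈ 2.145 rad (122.9°).
Interpolate at f = 5/9 with slerp weights a = sin((1−f)δ)/sin δ ≈ 0.971, b = sin(fδ)/sin δ ≈ 1.106.
p = a·p₁ + b·p₂ ≈ (0.901, -0.432, 0.031); φ = arcsin(p_z) ≈ 1.80°, λ = atan2(p_y, p_x) ≈ -25.61°.

≈ lat 2°N, lon 26°W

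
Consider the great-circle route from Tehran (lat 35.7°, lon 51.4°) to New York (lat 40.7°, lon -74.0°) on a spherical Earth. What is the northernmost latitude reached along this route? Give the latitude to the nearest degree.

≈ 60°

The great circle lies in the plane with unit normal n̂ = (p₁ × p₂)/|p₁ × p₂|.
Here n̂_z ≈ -0.502; the vertex latitude is φ_max = arccos|n̂_z| ≈ 59.9°.
Check via Clairaut: cos φ_max = |cos φ₁| · sin C = cos(35.7°)·sin(38.2°) ≈ 0.502, again giving ≈ 59.9°.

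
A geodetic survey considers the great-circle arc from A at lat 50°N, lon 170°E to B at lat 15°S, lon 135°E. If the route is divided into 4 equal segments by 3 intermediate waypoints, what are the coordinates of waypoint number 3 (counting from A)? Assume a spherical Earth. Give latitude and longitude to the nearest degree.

The haversine formula gives a central angle δ ≈ 1.255 rad (71.9°) between the endpoints.
Interpolate at f = 3/4 with slerp weights a = sin((1−f)δ)/sin δ ≈ 0.325, b = sin(fδ)/sin δ ≈ 0.850.
p = a·p₁ + b·p₂ ≈ (-0.786, 0.617, 0.029); φ = arcsin(p_z) ≈ 1.64°, λ = atan2(p_y, p_x) ≈ 141.88°.

≈ lat 2°N, lon 142°E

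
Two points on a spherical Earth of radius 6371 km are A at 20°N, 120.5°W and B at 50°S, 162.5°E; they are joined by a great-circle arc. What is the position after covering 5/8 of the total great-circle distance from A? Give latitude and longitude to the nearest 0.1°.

≈ 28.0°S, 159.1°W

The haversine formula gives a central angle δ ≈ 1.697 rad (97.2°) between the endpoints.
Interpolate at f = 5/8 with slerp weights a = sin((1−f)δ)/sin δ ≈ 0.599, b = sin(fδ)/sin δ ≈ 0.880.
p = a·p₁ + b·p₂ ≈ (-0.825, -0.315, -0.469); φ = arcsin(p_z) ≈ -27.97°, λ = atan2(p_y, p_x) ≈ -159.10°.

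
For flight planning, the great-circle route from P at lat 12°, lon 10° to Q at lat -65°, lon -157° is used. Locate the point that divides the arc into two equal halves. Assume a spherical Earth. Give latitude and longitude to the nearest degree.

≈ lat -51°, lon 0°

Convert each endpoint to a unit vector on the sphere (x = cos φ cos λ, y = cos φ sin λ, z = sin φ).
The central angle between the endpoints is δ = arccos(p₁·p₂) ≈ 2.203 rad (126.2°).
Interpolate at f = 1/2 with slerp weights a = sin((1−f)δ)/sin δ ≈ 1.106, b = sin(fδ)/sin δ ≈ 1.106.
p = a·p₁ + b·p₂ ≈ (0.635, 0.005, -0.772); φ = arcsin(p_z) ≈ -50.57°, λ = atan2(p_y, p_x) ≈ 0.47°.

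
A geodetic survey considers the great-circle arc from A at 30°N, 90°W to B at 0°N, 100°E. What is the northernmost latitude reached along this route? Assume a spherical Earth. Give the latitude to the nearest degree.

The great circle lies in the plane with unit normal n̂ = (p₁ × p₂)/|p₁ × p₂|.
Here n̂_z ≈ -0.288; the vertex latitude is φ_max = arccos|n̂_z| ≈ 73.3°.

≈ 73°N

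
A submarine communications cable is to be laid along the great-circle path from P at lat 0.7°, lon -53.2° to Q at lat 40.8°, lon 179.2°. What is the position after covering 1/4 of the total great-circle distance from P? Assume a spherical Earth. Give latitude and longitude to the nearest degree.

≈ lat 22°, lon -74°

Write both endpoints as unit vectors p₁, p₂ with components (cos φ cos λ, cos φ sin λ, sin φ).
The central angle between the endpoints is δ = arccos(p₁·p₂) ≈ 2.042 rad (117.0°).
Interpolate at f = 1/4 with slerp weights a = sin((1−f)δ)/sin δ ≈ 1.121, b = sin(fδ)/sin δ ≈ 0.548.
p = a·p₁ + b·p₂ ≈ (0.257, -0.892, 0.372); φ = arcsin(p_z) ≈ 21.84°, λ = atan2(p_y, p_x) ≈ -73.95°.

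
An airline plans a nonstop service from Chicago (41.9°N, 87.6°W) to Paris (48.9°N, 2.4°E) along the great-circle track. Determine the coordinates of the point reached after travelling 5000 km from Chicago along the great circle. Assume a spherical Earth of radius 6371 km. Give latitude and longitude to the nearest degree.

≈ 54°N, 20°W

From cos δ = sin φ₁ sin φ₂ + cos φ₁ cos φ₂ cos Δλ, the central angle is δ ≈ 1.043 rad (59.8°). The total great-circle distance is δ·R ≈ 1.043 × 6371 ≈ 6648 km, so the target fraction is f = 5000/6648 ≈ 0.752.
Interpolate at f ≈ 0.752 with slerp weights a = sin((1−f)δ)/sin δ ≈ 0.296, b = sin(fδ)/sin δ ≈ 0.818.
p = a·p₁ + b·p₂ ≈ (0.546, -0.198, 0.814); φ = arcsin(p_z) ≈ 54.48°, λ = atan2(p_y, p_x) ≈ -19.88°.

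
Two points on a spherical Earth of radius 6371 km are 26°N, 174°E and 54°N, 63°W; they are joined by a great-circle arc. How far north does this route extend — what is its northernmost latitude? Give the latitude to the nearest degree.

The great circle lies in the plane with unit normal n̂ = (p₁ × p₂)/|p₁ × p₂|.
Here n̂_z ≈ +0.444; the vertex latitude is φ_max = arccos|n̂_z| ≈ 63.6°.
Check via Clairaut: cos φ_max = |cos φ₁| · sin C = cos(26.0°)·sin(29.6°) ≈ 0.444, again giving ≈ 63.6°.

≈ 64°N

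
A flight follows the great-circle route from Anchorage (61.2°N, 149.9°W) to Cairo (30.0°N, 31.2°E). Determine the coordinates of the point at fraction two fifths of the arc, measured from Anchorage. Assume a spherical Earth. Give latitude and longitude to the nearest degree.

Write both endpoints as unit vectors p₁, p₂ with components (cos φ cos λ, cos φ sin λ, sin φ).
The central angle between the endpoints is δ = arccos(p₁·p₂) ≈ 1.550 rad (88.8°).
Interpolate at f = 2/5 with slerp weights a = sin((1−f)δ)/sin δ ≈ 0.802, b = sin(fδ)/sin δ ≈ 0.581.
p = a·p₁ + b·p₂ ≈ (0.096, 0.067, 0.993); φ = arcsin(p_z) ≈ 83.26°, λ = atan2(p_y, p_x) ≈ 34.82°.

≈ 83°N, 35°E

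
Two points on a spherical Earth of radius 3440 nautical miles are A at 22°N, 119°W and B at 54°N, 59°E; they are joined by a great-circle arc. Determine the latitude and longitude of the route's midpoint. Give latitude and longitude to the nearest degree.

Write both endpoints as unit vectors p₁, p₂ with components (cos φ cos λ, cos φ sin λ, sin φ).
The central angle between the endpoints is δ = arccos(p₁·p₂) ≈ 1.815 rad (104.0°).
Interpolate at f = 1/2 with slerp weights a = sin((1−f)δ)/sin δ ≈ 0.812, b = sin(fδ)/sin δ ≈ 0.812.
p = a·p₁ + b·p₂ ≈ (-0.119, -0.249, 0.961); φ = arcsin(p_z) ≈ 73.96°, λ = atan2(p_y, p_x) ≈ -115.54°.

≈ 74°N, 116°W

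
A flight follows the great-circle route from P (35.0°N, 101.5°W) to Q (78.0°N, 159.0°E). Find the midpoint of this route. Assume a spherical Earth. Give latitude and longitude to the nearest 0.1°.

≈ (62.4°N, 116.1°W)

Write both endpoints as unit vectors p₁, p₂ with components (cos φ cos λ, cos φ sin λ, sin φ).
The central angle between the endpoints is δ = arccos(p₁·p₂) ≈ 1.009 rad (57.8°).
Interpolate at f = 1/2 with slerp weights a = sin((1−f)δ)/sin δ ≈ 0.571, b = sin(fδ)/sin δ ≈ 0.571.
p = a·p₁ + b·p₂ ≈ (-0.204, -0.416, 0.886); φ = arcsin(p_z) ≈ 62.40°, λ = atan2(p_y, p_x) ≈ -116.14°.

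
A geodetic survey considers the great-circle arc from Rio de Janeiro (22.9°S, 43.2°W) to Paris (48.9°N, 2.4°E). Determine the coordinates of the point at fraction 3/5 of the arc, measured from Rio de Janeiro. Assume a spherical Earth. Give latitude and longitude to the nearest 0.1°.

≈ 21.4°N, 20.4°W

Write both endpoints as unit vectors p₁, p₂ with components (cos φ cos λ, cos φ sin λ, sin φ).
The central angle between the endpoints is δ = arccos(p₁·p₂) ≈ 1.440 rad (82.5°).
Interpolate at f = 3/5 with slerp weights a = sin((1−f)δ)/sin δ ≈ 0.549, b = sin(fδ)/sin δ ≈ 0.767.
p = a·p₁ + b·p₂ ≈ (0.873, -0.325, 0.364); φ = arcsin(p_z) ≈ 21.36°, λ = atan2(p_y, p_x) ≈ -20.44°.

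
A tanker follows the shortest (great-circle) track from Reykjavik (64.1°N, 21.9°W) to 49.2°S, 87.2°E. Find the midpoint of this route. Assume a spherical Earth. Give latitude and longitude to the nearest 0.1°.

≈ 12.3°N, 48.2°E

Convert each endpoint to a unit vector on the sphere (x = cos φ cos λ, y = cos φ sin λ, z = sin φ).
The central angle between the endpoints is δ = arccos(p₁·p₂) ≈ 2.456 rad (140.7°).
Interpolate at f = 1/2 with slerp weights a = sin((1−f)δ)/sin δ ≈ 1.489, b = sin(fδ)/sin δ ≈ 1.489.
p = a·p₁ + b·p₂ ≈ (0.651, 0.729, 0.212); φ = arcsin(p_z) ≈ 12.25°, λ = atan2(p_y, p_x) ≈ 48.24°.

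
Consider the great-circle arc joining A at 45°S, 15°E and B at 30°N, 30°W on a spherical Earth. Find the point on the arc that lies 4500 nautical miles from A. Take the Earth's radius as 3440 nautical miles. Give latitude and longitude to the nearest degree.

≈ 21°N, 24°W

Write both endpoints as unit vectors p₁, p₂ with components (cos φ cos λ, cos φ sin λ, sin φ).
The central angle between the endpoints is δ = arccos(p₁·p₂) ≈ 1.491 rad (85.4°). The total great-circle distance is δ·R ≈ 1.491 × 3440 ≈ 5130 nmi, so the target fraction is f = 4500/5130 ≈ 0.877.
Interpolate at f ≈ 0.877 with slerp weights a = sin((1−f)δ)/sin δ ≈ 0.183, b = sin(fδ)/sin δ ≈ 0.969.
p = a·p₁ + b·p₂ ≈ (0.851, -0.386, 0.355); φ = arcsin(p_z) ≈ 20.81°, λ = atan2(p_y, p_x) ≈ -24.39°.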